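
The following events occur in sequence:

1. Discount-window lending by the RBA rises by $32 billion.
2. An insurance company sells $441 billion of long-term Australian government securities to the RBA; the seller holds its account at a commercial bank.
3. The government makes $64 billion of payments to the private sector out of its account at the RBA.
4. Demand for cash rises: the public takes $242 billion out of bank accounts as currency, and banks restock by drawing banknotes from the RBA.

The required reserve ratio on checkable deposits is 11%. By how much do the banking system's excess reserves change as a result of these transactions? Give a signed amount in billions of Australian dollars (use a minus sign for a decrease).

Discount-window loan $32 billion: reserves +$32B, deposits 0.
Asset purchase (from non-banks) $441 billion: reserves +$441B, deposits +$441B.
Government spending $64 billion: reserves +$64B, deposits +$64B.
Currency withdrawal $242 billion: reserves −$242B, deposits −$242B.
Totals: Δreserves = +$295B, Δdeposits = +$263B.
Δrequired reserves = 11% × +$263B = +$28.93B.
Δexcess reserves = Δreserves − Δrequired = +$295B − (+$28.93B) = +$266.07 billion.

+$266.07 billion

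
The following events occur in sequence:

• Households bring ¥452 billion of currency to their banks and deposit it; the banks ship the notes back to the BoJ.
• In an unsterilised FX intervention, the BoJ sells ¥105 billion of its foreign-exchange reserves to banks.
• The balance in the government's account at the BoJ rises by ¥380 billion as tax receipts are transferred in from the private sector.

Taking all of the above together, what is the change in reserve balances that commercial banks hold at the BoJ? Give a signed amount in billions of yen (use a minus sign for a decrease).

-¥33 billion

Currency deposit ¥452 billion: returned notes are swapped for reserve credit → +¥452B.
FX sale ¥105 billion: the buying banks pay out of their reserve balances → −¥105B.
Government account inflow ¥380 billion: funds move from bank reserves into the government account → −¥380B.
Net: 452 − 105 − 380 = -¥33 billion.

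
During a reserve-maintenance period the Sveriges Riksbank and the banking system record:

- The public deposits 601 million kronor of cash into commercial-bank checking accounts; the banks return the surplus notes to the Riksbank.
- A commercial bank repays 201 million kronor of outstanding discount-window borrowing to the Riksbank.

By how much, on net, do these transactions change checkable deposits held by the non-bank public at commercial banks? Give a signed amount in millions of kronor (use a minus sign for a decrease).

Currency deposit 601 million kronor: non-bank counterparties' bank balances rise → +601M.
Discount-window repayment 201 million kronor: the counterparty is a bank, so public deposits are unchanged → 0.
Net: 601 + 0 = +601 million.

+601 million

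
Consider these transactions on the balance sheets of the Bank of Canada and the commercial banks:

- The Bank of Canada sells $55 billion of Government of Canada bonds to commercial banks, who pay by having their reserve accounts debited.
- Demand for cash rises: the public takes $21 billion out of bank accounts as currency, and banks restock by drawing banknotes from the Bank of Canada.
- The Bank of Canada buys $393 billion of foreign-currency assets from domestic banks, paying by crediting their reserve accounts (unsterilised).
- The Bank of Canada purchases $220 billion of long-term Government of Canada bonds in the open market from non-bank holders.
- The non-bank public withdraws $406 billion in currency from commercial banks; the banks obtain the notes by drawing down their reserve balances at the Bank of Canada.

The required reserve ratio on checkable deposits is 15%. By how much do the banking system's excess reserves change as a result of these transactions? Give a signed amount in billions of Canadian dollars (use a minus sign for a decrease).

OMO sale (to banks) $55 billion: reserves −$55B, deposits 0.
Currency withdrawal $21 billion: reserves −$21B, deposits −$21B.
FX purchase $393 billion: reserves +$393B, deposits 0.
Asset purchase (from non-banks) $220 billion: reserves +$220B, deposits +$220B.
Currency withdrawal $406 billion: reserves −$406B, deposits −$406B.
Totals: Δreserves = +$131B, Δdeposits = −$207B.
Δrequired reserves = 15% × −$207B = −$31.05B.
Δexcess reserves = Δreserves − Δrequired = +$131B − (−$31.05B) = +$162.05 billion.

+$162.05 billion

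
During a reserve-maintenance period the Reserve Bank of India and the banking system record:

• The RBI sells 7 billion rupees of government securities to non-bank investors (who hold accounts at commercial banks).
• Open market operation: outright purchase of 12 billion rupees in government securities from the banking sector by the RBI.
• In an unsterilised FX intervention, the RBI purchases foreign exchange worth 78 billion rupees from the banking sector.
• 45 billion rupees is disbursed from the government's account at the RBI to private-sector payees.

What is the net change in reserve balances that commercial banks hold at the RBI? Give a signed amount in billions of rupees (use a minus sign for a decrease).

+128 billion

RBI balance sheet:
  Assets:      Securities +5B, Foreign assets +78B
  Liabilities: Bank reserves +128B, Government deposits −45B
Commercial banking system:
  Assets:      Reserves at CB +128B, Securities −12B, Foreign assets −78B
  Liabilities: Checkable deposits +38B
So the change in reserve balances that commercial banks hold at the RBI is +128 billion.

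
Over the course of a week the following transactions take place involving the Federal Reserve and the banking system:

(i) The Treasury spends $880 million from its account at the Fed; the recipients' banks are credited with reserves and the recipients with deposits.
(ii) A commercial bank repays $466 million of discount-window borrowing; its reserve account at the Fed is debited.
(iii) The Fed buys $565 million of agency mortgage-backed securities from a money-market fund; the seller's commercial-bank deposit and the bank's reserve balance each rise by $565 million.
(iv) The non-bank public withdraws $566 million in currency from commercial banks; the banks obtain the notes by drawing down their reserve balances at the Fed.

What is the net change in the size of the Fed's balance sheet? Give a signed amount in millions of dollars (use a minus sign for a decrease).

+$99 million

Fed balance sheet:
  Assets:      Securities +$565M, Loans to banks −$466M
  Liabilities: Bank reserves +$413M, Currency in circulation +$566M, Government deposits −$880M
Commercial banking system:
  Assets:      Reserves at CB +$413M
  Liabilities: Checkable deposits +$879M, Borrowings from CB −$466M
Change in total Fed assets = +$99 million.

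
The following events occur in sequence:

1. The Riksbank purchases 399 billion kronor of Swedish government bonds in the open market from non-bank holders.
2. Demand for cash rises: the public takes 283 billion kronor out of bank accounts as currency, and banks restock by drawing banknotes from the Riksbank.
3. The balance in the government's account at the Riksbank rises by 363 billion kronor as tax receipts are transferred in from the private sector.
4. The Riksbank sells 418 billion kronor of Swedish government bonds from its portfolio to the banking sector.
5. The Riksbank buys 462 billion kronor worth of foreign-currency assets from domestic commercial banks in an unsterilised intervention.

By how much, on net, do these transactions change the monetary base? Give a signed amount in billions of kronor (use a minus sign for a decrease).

+80 billion

Asset purchase (from non-banks) 399 billion kronor: Riksbank balance sheet expands → +399B.
Currency withdrawal 283 billion kronor: just a shift between currency and reserves — both are base money → 0.
Government account inflow 363 billion kronor: reserves shift to a non-base liability → −363B.
OMO sale (to banks) 418 billion kronor: Riksbank balance sheet contracts → −418B.
FX purchase 462 billion kronor: Riksbank balance sheet expands → +462B.
Net: 399 + 0 − 363 − 418 + 462 = +80 billion.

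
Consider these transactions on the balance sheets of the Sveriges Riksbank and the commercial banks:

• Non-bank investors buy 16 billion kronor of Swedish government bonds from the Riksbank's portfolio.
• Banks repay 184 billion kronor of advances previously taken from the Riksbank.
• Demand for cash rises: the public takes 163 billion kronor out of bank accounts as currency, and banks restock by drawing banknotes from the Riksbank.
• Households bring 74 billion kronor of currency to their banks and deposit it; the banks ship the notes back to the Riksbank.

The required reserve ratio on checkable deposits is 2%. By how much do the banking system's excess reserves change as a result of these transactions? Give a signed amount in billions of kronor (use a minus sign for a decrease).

-286.9 billion

Asset sale (to non-banks) 16 billion kronor: reserves −16B, deposits −16B.
Discount-window repayment 184 billion kronor: reserves −184B, deposits 0.
Currency withdrawal 163 billion kronor: reserves −163B, deposits −163B.
Currency deposit 74 billion kronor: reserves +74B, deposits +74B.
Totals: Δreserves = −289B, Δdeposits = −105B.
Δrequired reserves = 2% × −105B = −2.1B.
Δexcess reserves = Δreserves − Δrequired = −289B − (−2.1B) = -286.9 billion.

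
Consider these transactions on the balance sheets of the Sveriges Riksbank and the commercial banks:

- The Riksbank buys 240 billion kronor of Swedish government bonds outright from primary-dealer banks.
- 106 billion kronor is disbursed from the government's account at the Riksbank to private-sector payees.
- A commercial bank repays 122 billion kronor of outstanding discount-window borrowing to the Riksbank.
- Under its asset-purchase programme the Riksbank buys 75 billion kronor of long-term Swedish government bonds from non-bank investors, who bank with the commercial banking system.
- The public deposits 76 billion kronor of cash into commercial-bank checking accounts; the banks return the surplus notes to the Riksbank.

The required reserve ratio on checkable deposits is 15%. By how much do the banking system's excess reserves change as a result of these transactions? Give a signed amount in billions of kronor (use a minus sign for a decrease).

+336.45 billion

OMO purchase (from banks) 240 billion kronor: reserves +240B, deposits 0.
Government spending 106 billion kronor: reserves +106B, deposits +106B.
Discount-window repayment 122 billion kronor: reserves −122B, deposits 0.
Asset purchase (from non-banks) 75 billion kronor: reserves +75B, deposits +75B.
Currency deposit 76 billion kronor: reserves +76B, deposits +76B.
Totals: Δreserves = +375B, Δdeposits = +257B.
Δrequired reserves = 15% × +257B = +38.55B.
Δexcess reserves = Δreserves − Δrequired = +375B − (+38.55B) = +336.45 billion.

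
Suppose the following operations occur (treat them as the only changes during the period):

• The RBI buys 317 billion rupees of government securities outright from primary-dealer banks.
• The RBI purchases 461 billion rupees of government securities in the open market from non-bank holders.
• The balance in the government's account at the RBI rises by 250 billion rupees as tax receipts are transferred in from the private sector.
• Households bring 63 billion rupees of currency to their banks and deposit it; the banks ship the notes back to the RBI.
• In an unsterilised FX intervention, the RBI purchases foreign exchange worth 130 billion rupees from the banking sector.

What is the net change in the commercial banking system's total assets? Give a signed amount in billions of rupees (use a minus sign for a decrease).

+274 billion

RBI balance sheet:
  Assets:      Securities +778B, Foreign assets +130B
  Liabilities: Bank reserves +721B, Currency in circulation −63B, Government deposits +250B
Commercial banking system:
  Assets:      Reserves at CB +721B, Securities −317B, Foreign assets −130B
  Liabilities: Checkable deposits +274B
Change in total bank assets = +274 billion.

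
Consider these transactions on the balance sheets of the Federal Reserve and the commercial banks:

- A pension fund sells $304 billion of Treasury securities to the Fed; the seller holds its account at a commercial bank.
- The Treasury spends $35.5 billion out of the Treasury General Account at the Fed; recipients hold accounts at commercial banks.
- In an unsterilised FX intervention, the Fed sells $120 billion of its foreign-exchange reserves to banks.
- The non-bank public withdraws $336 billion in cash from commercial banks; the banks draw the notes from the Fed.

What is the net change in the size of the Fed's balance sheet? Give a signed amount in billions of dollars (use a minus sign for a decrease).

+$184 billion

Asset purchase (from non-banks) $304 billion: a Fed asset is acquired → +$304B.
Government spending $35.5 billion: only the composition of liabilities changes → 0.
FX sale $120 billion: a Fed asset is shed → −$120B.
Currency withdrawal $336 billion: only the composition of liabilities changes → 0.
Net: 304 + 0 − 120 + 0 = +$184 billion.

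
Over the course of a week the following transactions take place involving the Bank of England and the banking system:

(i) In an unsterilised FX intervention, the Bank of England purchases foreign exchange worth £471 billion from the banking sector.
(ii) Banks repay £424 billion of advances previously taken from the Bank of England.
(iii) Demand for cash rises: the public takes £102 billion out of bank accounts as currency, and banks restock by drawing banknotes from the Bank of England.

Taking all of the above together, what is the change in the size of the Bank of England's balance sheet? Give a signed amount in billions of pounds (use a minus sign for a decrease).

+£47 billion

Bank of England balance sheet:
  Assets:      Loans to banks −£424B, Foreign assets +£471B
  Liabilities: Bank reserves −£55B, Currency in circulation +£102B
Commercial banking system:
  Assets:      Reserves at CB −£55B, Foreign assets −£471B
  Liabilities: Checkable deposits −£102B, Borrowings from CB −£424B
Change in total Bank of England assets = +£47 billion.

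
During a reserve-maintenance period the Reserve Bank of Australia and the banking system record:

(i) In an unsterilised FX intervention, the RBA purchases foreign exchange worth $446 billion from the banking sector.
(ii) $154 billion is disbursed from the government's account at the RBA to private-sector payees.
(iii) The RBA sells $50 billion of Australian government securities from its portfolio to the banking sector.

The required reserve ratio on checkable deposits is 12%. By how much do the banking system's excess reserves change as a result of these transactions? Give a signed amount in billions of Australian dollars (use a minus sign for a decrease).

+$531.52 billion

FX purchase $446 billion: reserves +$446B, deposits 0.
Government spending $154 billion: reserves +$154B, deposits +$154B.
OMO sale (to banks) $50 billion: reserves −$50B, deposits 0.
Totals: Δreserves = +$550B, Δdeposits = +$154B.
Δrequired reserves = 12% × +$154B = +$18.48B.
Δexcess reserves = Δreserves − Δrequired = +$550B − (+$18.48B) = +$531.52 billion.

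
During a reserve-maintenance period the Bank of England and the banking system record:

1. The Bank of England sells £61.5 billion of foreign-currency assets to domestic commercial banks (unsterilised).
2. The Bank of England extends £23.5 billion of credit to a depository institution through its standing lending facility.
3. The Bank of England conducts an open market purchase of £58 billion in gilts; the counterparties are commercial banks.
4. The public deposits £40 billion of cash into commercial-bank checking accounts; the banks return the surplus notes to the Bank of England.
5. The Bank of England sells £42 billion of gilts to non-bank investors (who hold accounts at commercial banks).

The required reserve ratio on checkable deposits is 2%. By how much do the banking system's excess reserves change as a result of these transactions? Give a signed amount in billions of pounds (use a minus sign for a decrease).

FX sale £61.5 billion: reserves −£61.5B, deposits 0.
Discount-window loan £23.5 billion: reserves +£23.5B, deposits 0.
OMO purchase (from banks) £58 billion: reserves +£58B, deposits 0.
Currency deposit £40 billion: reserves +£40B, deposits +£40B.
Asset sale (to non-banks) £42 billion: reserves −£42B, deposits −£42B.
Totals: Δreserves = +£18B, Δdeposits = −£2B.
Δrequired reserves = 2% × −£2B = −£0.04B.
Δexcess reserves = Δreserves − Δrequired = +£18B − (−£0.04B) = +£18.04 billion.

+£18.04 billion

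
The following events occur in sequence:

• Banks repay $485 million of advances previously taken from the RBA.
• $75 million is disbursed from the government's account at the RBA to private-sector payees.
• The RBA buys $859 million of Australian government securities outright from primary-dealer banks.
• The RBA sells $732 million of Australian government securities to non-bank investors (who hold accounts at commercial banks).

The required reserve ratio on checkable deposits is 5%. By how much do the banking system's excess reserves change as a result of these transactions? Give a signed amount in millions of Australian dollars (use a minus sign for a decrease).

Discount-window repayment $485 million: reserves −$485M, deposits 0.
Government spending $75 million: reserves +$75M, deposits +$75M.
OMO purchase (from banks) $859 million: reserves +$859M, deposits 0.
Asset sale (to non-banks) $732 million: reserves −$732M, deposits −$732M.
Totals: Δreserves = −$283M, Δdeposits = −$657M.
Δrequired reserves = 5% × −$657M = −$32.85M.
Δexcess reserves = Δreserves − Δrequired = −$283M − (−$32.85M) = -$250.15 million.

-$250.15 million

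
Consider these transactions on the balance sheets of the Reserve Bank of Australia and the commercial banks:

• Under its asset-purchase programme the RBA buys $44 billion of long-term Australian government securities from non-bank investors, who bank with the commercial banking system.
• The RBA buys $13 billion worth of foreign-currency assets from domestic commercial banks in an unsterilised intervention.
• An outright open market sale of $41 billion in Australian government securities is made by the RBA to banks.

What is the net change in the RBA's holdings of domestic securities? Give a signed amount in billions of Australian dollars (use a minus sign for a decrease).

+$3 billion

Asset purchase (from non-banks) $44 billion: securities added to the RBA's portfolio → +$44B.
FX purchase $13 billion: the RBA's securities portfolio is untouched → 0.
OMO sale (to banks) $41 billion: securities removed from the RBA's portfolio → −$41B.
Net: 44 + 0 − 41 = +$3 billion.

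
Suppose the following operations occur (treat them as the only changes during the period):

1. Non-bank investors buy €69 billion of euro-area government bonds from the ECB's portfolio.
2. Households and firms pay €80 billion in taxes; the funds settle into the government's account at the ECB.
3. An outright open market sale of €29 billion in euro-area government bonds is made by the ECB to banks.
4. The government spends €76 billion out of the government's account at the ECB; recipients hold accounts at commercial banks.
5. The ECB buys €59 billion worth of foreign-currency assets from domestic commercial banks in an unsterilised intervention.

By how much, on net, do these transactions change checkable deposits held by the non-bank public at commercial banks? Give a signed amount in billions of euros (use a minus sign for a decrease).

Asset sale (to non-banks) €69 billion: non-bank counterparties' bank balances fall → −€69B.
Government account inflow €80 billion: non-bank counterparties' bank balances fall → −€80B.
OMO sale (to banks) €29 billion: the counterparty is a bank, so public deposits are unchanged → 0.
Government spending €76 billion: non-bank counterparties' bank balances rise → +€76B.
FX purchase €59 billion: the counterparty is a bank, so public deposits are unchanged → 0.
Net: −69 − 80 + 0 + 76 + 0 = -€73 billion.

-€73 billion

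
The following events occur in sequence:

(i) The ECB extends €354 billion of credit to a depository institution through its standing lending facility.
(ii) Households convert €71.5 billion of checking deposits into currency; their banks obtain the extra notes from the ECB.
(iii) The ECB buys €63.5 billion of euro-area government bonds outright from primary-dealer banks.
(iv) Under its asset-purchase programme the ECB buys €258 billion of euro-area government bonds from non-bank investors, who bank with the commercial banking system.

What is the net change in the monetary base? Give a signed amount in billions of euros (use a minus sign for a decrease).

+€675.5 billion

ECB balance sheet:
  Assets:      Securities +€321.5B, Loans to banks +€354B
  Liabilities: Bank reserves +€604B, Currency in circulation +€71.5B
Commercial banking system:
  Assets:      Reserves at CB +€604B, Securities −€63.5B
  Liabilities: Checkable deposits +€186.5B, Borrowings from CB +€354B
Monetary base = currency + reserves: +€71.5B + (+€604B) = +€675.5 billion.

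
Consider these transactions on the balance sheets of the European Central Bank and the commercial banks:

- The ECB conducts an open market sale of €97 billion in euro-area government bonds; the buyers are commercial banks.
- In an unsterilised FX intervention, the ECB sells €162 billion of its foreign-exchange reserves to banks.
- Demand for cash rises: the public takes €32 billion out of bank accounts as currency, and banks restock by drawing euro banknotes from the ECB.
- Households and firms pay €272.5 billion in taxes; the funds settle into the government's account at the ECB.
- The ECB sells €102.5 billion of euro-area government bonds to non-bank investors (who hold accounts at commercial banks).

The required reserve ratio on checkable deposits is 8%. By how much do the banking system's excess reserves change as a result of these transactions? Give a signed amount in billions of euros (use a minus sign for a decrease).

OMO sale (to banks) €97 billion: reserves −€97B, deposits 0.
FX sale €162 billion: reserves −€162B, deposits 0.
Currency withdrawal €32 billion: reserves −€32B, deposits −€32B.
Government account inflow €272.5 billion: reserves −€272.5B, deposits −€272.5B.
Asset sale (to non-banks) €102.5 billion: reserves −€102.5B, deposits −€102.5B.
Totals: Δreserves = −€666B, Δdeposits = −€407B.
Δrequired reserves = 8% × −€407B = −€32.56B.
Δexcess reserves = Δreserves − Δrequired = −€666B − (−€32.56B) = -€633.44 billion.

-€633.44 billion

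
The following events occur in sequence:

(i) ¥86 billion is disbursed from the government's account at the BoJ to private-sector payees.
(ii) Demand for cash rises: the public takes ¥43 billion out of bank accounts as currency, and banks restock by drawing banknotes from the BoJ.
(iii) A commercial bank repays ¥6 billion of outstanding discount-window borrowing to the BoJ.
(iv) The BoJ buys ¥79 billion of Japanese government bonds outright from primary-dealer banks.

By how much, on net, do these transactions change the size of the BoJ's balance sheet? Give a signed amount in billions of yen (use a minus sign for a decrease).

Government spending ¥86 billion: only the composition of liabilities changes → 0.
Currency withdrawal ¥43 billion: only the composition of liabilities changes → 0.
Discount-window repayment ¥6 billion: a BoJ asset is shed → −¥6B.
OMO purchase (from banks) ¥79 billion: a BoJ asset is acquired → +¥79B.
Net: 0 + 0 − 6 + 79 = +¥73 billion.

+¥73 billion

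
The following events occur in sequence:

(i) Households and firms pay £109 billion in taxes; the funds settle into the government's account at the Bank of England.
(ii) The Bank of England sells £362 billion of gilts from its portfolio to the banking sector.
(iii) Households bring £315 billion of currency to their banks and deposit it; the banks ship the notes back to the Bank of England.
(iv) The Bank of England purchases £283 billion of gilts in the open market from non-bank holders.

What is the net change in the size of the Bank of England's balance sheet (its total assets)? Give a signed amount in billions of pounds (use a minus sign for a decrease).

-£79 billion

Bank of England balance sheet:
  Assets:      Securities −£79B
  Liabilities: Bank reserves +£127B, Currency in circulation −£315B, Government deposits +£109B
Commercial banking system:
  Assets:      Reserves at CB +£127B, Securities +£362B
  Liabilities: Checkable deposits +£489B
Change in total Bank of England assets = -£79 billion.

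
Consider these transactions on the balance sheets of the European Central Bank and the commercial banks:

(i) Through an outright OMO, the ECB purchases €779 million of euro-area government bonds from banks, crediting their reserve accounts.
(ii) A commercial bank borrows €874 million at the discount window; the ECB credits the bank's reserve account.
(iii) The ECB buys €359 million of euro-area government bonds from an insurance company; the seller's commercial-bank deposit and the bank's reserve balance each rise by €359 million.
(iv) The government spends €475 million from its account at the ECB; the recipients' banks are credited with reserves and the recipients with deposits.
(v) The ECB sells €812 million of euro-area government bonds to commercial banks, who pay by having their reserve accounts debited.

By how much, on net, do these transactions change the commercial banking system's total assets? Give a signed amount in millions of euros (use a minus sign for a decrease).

+€1708 million

ECB balance sheet:
  Assets:      Securities +€326M, Loans to banks +€874M
  Liabilities: Bank reserves +€1675M, Government deposits −€475M
Commercial banking system:
  Assets:      Reserves at CB +€1675M, Securities +€33M
  Liabilities: Checkable deposits +€834M, Borrowings from CB +€874M
Change in total bank assets = +€1708 million.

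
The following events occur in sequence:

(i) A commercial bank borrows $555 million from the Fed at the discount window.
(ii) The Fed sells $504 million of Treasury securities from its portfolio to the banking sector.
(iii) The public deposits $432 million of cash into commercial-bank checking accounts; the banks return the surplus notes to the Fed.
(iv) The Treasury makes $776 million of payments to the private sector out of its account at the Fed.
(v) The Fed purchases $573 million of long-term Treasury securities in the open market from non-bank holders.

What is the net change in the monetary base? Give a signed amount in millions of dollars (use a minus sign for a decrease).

+$1400 million

Discount-window loan $555 million: Fed balance sheet expands → +$555M.
OMO sale (to banks) $504 million: Fed balance sheet contracts → −$504M.
Currency deposit $432 million: just a shift between currency and reserves — both are base money → 0.
Government spending $776 million: a non-base liability converts back to reserves → +$776M.
Asset purchase (from non-banks) $573 million: Fed balance sheet expands → +$573M.
Net: 555 − 504 + 0 + 776 + 573 = +$1400 million.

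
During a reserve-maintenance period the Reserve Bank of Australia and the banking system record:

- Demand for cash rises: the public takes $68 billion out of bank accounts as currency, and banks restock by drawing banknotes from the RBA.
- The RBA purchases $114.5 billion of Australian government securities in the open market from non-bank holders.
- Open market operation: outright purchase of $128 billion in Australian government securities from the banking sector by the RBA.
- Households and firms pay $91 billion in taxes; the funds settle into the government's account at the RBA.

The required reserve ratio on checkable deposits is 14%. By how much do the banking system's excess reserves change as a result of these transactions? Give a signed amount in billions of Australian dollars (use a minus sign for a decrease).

+$89.73 billion

Currency withdrawal $68 billion: reserves −$68B, deposits −$68B.
Asset purchase (from non-banks) $114.5 billion: reserves +$114.5B, deposits +$114.5B.
OMO purchase (from banks) $128 billion: reserves +$128B, deposits 0.
Government account inflow $91 billion: reserves −$91B, deposits −$91B.
Totals: Δreserves = +$83.5B, Δdeposits = −$44.5B.
Δrequired reserves = 14% × −$44.5B = −$6.23B.
Δexcess reserves = Δreserves − Δrequired = +$83.5B − (−$6.23B) = +$89.73 billion.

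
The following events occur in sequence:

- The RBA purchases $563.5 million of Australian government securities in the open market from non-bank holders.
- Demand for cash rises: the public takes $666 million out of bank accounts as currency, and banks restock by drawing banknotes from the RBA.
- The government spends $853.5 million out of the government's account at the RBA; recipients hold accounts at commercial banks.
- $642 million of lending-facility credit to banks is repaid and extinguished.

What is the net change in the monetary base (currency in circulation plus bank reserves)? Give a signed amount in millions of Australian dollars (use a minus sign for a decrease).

Asset purchase (from non-banks) $563.5 million: RBA balance sheet expands → +$563.5M.
Currency withdrawal $666 million: just a shift between currency and reserves — both are base money → 0.
Government spending $853.5 million: a non-base liability converts back to reserves → +$853.5M.
Discount-window repayment $642 million: RBA balance sheet contracts → −$642M.
Net: 563.5 + 0 + 853.5 − 642 = +$775 million.

+$775 million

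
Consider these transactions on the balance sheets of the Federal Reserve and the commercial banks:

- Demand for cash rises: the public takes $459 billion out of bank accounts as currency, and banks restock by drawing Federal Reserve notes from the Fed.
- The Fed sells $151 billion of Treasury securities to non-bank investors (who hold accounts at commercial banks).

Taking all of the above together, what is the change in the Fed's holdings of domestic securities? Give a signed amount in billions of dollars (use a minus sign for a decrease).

-$151 billion

Fed balance sheet:
  Assets:      Securities −$151B
  Liabilities: Bank reserves −$610B, Currency in circulation +$459B
So the change in the Fed's holdings of domestic securities is -$151 billion.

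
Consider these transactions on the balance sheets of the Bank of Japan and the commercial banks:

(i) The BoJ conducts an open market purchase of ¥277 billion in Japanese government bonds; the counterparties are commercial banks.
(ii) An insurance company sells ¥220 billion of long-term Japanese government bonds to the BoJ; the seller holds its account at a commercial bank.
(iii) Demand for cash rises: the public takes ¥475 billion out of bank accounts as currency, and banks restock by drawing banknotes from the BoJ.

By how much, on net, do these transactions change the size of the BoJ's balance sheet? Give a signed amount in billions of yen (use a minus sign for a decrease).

+¥497 billion

OMO purchase (from banks) ¥277 billion: a BoJ asset is acquired → +¥277B.
Asset purchase (from non-banks) ¥220 billion: a BoJ asset is acquired → +¥220B.
Currency withdrawal ¥475 billion: only the composition of liabilities changes → 0.
Net: 277 + 220 + 0 = +¥497 billion.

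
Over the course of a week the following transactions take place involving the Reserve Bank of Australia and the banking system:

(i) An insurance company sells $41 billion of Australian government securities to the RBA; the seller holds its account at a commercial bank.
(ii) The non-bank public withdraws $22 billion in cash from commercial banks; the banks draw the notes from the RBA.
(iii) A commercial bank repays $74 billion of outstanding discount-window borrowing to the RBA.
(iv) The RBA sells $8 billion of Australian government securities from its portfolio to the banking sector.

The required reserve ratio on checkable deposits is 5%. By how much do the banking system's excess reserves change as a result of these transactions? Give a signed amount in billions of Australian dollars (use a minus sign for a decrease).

-$63.95 billion

Asset purchase (from non-banks) $41 billion: reserves +$41B, deposits +$41B.
Currency withdrawal $22 billion: reserves −$22B, deposits −$22B.
Discount-window repayment $74 billion: reserves −$74B, deposits 0.
OMO sale (to banks) $8 billion: reserves −$8B, deposits 0.
Totals: Δreserves = −$63B, Δdeposits = +$19B.
Δrequired reserves = 5% × +$19B = +$0.95B.
Δexcess reserves = Δreserves − Δrequired = −$63B − (+$0.95B) = -$63.95 billion.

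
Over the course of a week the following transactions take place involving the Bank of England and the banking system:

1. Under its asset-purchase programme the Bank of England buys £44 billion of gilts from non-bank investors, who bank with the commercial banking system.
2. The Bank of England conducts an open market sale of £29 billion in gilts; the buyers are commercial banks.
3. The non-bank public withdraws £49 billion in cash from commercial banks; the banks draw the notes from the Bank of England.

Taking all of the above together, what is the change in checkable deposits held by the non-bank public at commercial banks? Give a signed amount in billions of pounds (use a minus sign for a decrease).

-£5 billion

Asset purchase (from non-banks) £44 billion: non-bank counterparties' bank balances rise → +£44B.
OMO sale (to banks) £29 billion: the counterparty is a bank, so public deposits are unchanged → 0.
Currency withdrawal £49 billion: non-bank counterparties' bank balances fall → −£49B.
Net: 44 + 0 − 49 = -£5 billion.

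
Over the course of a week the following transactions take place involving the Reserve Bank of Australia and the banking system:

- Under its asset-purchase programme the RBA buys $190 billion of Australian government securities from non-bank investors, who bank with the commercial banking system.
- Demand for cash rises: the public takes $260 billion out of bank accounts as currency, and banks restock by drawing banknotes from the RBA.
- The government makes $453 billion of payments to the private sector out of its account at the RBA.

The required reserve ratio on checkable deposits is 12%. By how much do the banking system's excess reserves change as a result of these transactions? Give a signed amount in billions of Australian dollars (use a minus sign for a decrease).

Asset purchase (from non-banks) $190 billion: reserves +$190B, deposits +$190B.
Currency withdrawal $260 billion: reserves −$260B, deposits −$260B.
Government spending $453 billion: reserves +$453B, deposits +$453B.
Totals: Δreserves = +$383B, Δdeposits = +$383B.
Δrequired reserves = 12% × +$383B = +$45.96B.
Δexcess reserves = Δreserves − Δrequired = +$383B − (+$45.96B) = +$337.04 billion.

+$337.04 billion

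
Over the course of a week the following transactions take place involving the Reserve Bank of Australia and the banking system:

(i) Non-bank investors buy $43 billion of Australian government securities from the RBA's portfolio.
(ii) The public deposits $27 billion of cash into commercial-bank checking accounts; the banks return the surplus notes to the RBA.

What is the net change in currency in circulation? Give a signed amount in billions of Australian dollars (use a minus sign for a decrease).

-$27 billion

Asset sale (to non-banks) $43 billion: no currency enters or leaves circulation → 0.
Currency deposit $27 billion: notes return to the central bank → −$27B.
Net: 0 − 27 = -$27 billion.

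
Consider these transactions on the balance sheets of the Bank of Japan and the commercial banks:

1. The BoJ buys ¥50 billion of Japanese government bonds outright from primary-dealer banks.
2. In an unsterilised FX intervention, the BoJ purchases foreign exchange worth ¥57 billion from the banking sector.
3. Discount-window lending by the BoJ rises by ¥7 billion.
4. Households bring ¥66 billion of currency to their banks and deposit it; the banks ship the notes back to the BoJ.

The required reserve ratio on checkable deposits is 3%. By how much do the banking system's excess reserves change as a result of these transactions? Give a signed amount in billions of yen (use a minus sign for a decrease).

+¥178.02 billion

OMO purchase (from banks) ¥50 billion: reserves +¥50B, deposits 0.
FX purchase ¥57 billion: reserves +¥57B, deposits 0.
Discount-window loan ¥7 billion: reserves +¥7B, deposits 0.
Currency deposit ¥66 billion: reserves +¥66B, deposits +¥66B.
Totals: Δreserves = +¥180B, Δdeposits = +¥66B.
Δrequired reserves = 3% × +¥66B = +¥1.98B.
Δexcess reserves = Δreserves − Δrequired = +¥180B − (+¥1.98B) = +¥178.02 billion.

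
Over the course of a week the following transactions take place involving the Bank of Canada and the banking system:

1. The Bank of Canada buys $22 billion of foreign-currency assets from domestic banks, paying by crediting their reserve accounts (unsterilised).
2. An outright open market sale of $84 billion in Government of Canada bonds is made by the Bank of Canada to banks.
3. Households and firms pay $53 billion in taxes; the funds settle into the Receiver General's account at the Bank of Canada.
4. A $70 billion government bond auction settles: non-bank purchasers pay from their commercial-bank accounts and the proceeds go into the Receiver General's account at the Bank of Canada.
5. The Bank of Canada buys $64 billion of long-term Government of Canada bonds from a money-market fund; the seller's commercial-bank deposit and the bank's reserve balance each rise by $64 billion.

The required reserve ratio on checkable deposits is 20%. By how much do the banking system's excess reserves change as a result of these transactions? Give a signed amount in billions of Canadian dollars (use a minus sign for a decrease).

FX purchase $22 billion: reserves +$22B, deposits 0.
OMO sale (to banks) $84 billion: reserves −$84B, deposits 0.
Government account inflow $53 billion: reserves −$53B, deposits −$53B.
Government account inflow $70 billion: reserves −$70B, deposits −$70B.
Asset purchase (from non-banks) $64 billion: reserves +$64B, deposits +$64B.
Totals: Δreserves = −$121B, Δdeposits = −$59B.
Δrequired reserves = 20% × −$59B = −$11.8B.
Δexcess reserves = Δreserves − Δrequired = −$121B − (−$11.8B) = -$109.2 billion.

-$109.2 billion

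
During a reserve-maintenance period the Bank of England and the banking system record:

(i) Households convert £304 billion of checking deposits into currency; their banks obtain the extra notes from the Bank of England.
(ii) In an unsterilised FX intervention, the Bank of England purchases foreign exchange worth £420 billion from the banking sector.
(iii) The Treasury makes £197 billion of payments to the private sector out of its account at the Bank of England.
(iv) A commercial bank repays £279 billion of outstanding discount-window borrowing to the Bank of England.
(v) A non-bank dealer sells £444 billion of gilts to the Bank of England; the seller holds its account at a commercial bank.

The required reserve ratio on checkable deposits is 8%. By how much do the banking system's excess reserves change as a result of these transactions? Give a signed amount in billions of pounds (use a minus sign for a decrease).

Currency withdrawal £304 billion: reserves −£304B, deposits −£304B.
FX purchase £420 billion: reserves +£420B, deposits 0.
Government spending £197 billion: reserves +£197B, deposits +£197B.
Discount-window repayment £279 billion: reserves −£279B, deposits 0.
Asset purchase (from non-banks) £444 billion: reserves +£444B, deposits +£444B.
Totals: Δreserves = +£478B, Δdeposits = +£337B.
Δrequired reserves = 8% × +£337B = +£26.96B.
Δexcess reserves = Δreserves − Δrequired = +£478B − (+£26.96B) = +£451.04 billion.

+£451.04 billion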